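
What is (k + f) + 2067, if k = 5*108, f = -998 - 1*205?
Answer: 1404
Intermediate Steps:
f = -1203 (f = -998 - 205 = -1203)
k = 540
(k + f) + 2067 = (540 - 1203) + 2067 = -663 + 2067 = 1404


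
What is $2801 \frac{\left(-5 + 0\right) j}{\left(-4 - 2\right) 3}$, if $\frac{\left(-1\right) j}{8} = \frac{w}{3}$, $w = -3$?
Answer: $\frac{56020}{9} \approx 6224.4$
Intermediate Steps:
$j = 8$ ($j = - 8 \left(- \frac{3}{3}\right) = - 8 \left(\left(-3\right) \frac{1}{3}\right) = \left(-8\right) \left(-1\right) = 8$)
$2801 \frac{\left(-5 + 0\right) j}{\left(-4 - 2\right) 3} = 2801 \frac{\left(-5 + 0\right) 8}{\left(-4 - 2\right) 3} = 2801 \frac{\left(-5\right) 8}{\left(-6\right) 3} = 2801 \left(- \frac{40}{-18}\right) = 2801 \left(\left(-40\right) \left(- \frac{1}{18}\right)\right) = 2801 \cdot \frac{20}{9} = \frac{56020}{9}$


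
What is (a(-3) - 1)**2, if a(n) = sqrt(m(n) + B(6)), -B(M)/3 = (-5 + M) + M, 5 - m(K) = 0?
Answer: (1 - 4*I)**2 ≈ -15.0 - 8.0*I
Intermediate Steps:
m(K) = 5 (m(K) = 5 - 1*0 = 5 + 0 = 5)
B(M) = 15 - 6*M (B(M) = -3*((-5 + M) + M) = -3*(-5 + 2*M) = 15 - 6*M)
a(n) = 4*I (a(n) = sqrt(5 + (15 - 6*6)) = sqrt(5 + (15 - 36)) = sqrt(5 - 21) = sqrt(-16) = 4*I)
(a(-3) - 1)**2 = (4*I - 1)**2 = (-1 + 4*I)**2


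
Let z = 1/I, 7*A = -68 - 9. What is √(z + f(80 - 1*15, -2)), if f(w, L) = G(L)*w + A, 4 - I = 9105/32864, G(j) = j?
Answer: I*√2106716232077/122351 ≈ 11.863*I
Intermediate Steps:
I = 122351/32864 (I = 4 - 9105/32864 = 122351/32864 ≈ 3.7229)
A = -11 (A = (-68 - 9)/7 = (⅐)*(-77) = -11)
z = 32864/122351 (z = 1/(122351/32864) = 32864/122351 ≈ 0.26860)
f(w, L) = -11 + L*w (f(w, L) = L*w - 11 = -11 + L*w)
√(z + f(80 - 1*15, -2)) = √(32864/122351 + (-11 - 2*(80 - 1*15))) = √(32864/122351 + (-11 - 2*(80 - 15))) = √(32864/122351 + (-11 - 2*65)) = √(32864/122351 + (-11 - 130)) = √(32864/122351 - 141) = √(-17218627/122351) = I*√2106716232077/122351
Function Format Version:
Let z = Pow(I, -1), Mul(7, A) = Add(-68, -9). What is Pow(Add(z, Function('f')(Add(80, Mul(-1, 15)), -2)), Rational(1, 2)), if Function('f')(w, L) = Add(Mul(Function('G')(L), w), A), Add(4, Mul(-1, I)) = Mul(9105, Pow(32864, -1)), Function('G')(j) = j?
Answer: Mul(Rational(1, 122351), I, Pow(2106716232077, Rational(1, 2))) ≈ Mul(11.863, I)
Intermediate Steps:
I = Rational(122351, 32864) (I = Add(4, Mul(-1, Mul(9105, Pow(32864, -1)))) = Add(4, Mul(-1, Mul(9105, Rational(1, 32864)))) = Add(4, Mul(-1, Rational(9105, 32864))) = Add(4, Rational(-9105, 32864)) = Rational(122351, 32864) ≈ 3.7229)
A = -11 (A = Mul(Rational(1, 7), Add(-68, -9)) = Mul(Rational(1, 7), -77) = -11)
z = Rational(32864, 122351) (z = Pow(Rational(122351, 32864), -1) = Rational(32864, 122351) ≈ 0.26860)
Function('f')(w, L) = Add(-11, Mul(L, w)) (Function('f')(w, L) = Add(Mul(L, w), -11) = Add(-11, Mul(L, w)))
Pow(Add(z, Function('f')(Add(80, Mul(-1, 15)), -2)), Rational(1, 2)) = Pow(Add(Rational(32864, 122351), Add(-11, Mul(-2, Add(80, Mul(-1, 15))))), Rational(1, 2)) = Pow(Add(Rational(32864, 122351), Add(-11, Mul(-2, Add(80, -15)))), Rational(1, 2)) = Pow(Add(Rational(32864, 122351), Add(-11, Mul(-2, 65))), Rational(1, 2)) = Pow(Add(Rational(32864, 122351), Add(-11, -130)), Rational(1, 2)) = Pow(Add(Rational(32864, 122351), -141), Rational(1, 2)) = Pow(Rational(-17218627, 122351), Rational(1, 2)) = Mul(Rational(1, 122351), I, Pow(2106716232077, Rational(1, 2)))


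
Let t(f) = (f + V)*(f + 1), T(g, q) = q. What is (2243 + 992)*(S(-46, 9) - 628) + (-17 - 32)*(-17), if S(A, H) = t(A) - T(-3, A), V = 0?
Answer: 4814513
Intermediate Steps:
t(f) = f*(1 + f) (t(f) = (f + 0)*(f + 1) = f*(1 + f))
S(A, H) = -A + A*(1 + A) (S(A, H) = A*(1 + A) - A = -A + A*(1 + A))
(2243 + 992)*(S(-46, 9) - 628) + (-17 - 32)*(-17) = (2243 + 992)*((-46)**2 - 628) + (-17 - 32)*(-17) = 3235*(2116 - 628) - 49*(-17) = 3235*1488 + 833 = 4813680 + 833 = 4814513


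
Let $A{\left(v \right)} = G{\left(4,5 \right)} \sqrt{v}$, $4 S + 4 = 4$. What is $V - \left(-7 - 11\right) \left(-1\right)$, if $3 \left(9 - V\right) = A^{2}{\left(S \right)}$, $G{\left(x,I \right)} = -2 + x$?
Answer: $-9$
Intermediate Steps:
$S = 0$ ($S = -1 + \frac{1}{4} \cdot 4 = -1 + 1 = 0$)
$A{\left(v \right)} = 2 \sqrt{v}$ ($A{\left(v \right)} = \left(-2 + 4\right) \sqrt{v} = 2 \sqrt{v}$)
$V = 9$ ($V = 9 - \frac{\left(2 \sqrt{0}\right)^{2}}{3} = 9 - \frac{\left(2 \cdot 0\right)^{2}}{3} = 9 - \frac{0^{2}}{3} = 9 - 0 = 9 + 0 = 9$)
$V - \left(-7 - 11\right) \left(-1\right) = 9 - \left(-7 - 11\right) \left(-1\right) = 9 - \left(-18\right) \left(-1\right) = 9 - 18 = -9$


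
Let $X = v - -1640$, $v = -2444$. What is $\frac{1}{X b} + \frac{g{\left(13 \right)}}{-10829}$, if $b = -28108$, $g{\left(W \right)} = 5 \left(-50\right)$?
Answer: $\frac{5649718829}{244722751728} \approx 0.023086$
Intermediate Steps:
$g{\left(W \right)} = -250$
$X = -804$ ($X = -2444 - -1640 = -2444 + 1640 = -804$)
$\frac{1}{X b} + \frac{g{\left(13 \right)}}{-10829} = \frac{1}{\left(-804\right) \left(-28108\right)} - \frac{250}{-10829} = \left(- \frac{1}{804}\right) \left(- \frac{1}{28108}\right) - - \frac{250}{10829} = \frac{1}{22598832} + \frac{250}{10829} = \frac{5649718829}{244722751728}$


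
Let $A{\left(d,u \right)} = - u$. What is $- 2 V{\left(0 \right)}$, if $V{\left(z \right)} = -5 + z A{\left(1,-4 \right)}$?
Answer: $10$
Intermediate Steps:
$V{\left(z \right)} = -5 + 4 z$ ($V{\left(z \right)} = -5 + z \left(\left(-1\right) \left(-4\right)\right) = -5 + z 4 = -5 + 4 z$)
$- 2 V{\left(0 \right)} = - 2 \left(-5 + 4 \cdot 0\right) = - 2 \left(-5 + 0\right) = \left(-2\right) \left(-5\right) = 10$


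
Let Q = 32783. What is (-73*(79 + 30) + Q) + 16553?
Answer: 41379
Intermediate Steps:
(-73*(79 + 30) + Q) + 16553 = (-73*(79 + 30) + 32783) + 16553 = (-73*109 + 32783) + 16553 = (-7957 + 32783) + 16553 = 24826 + 16553 = 41379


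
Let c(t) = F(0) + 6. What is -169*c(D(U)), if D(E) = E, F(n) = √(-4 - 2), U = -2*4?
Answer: -1014 - 169*I*√6 ≈ -1014.0 - 413.96*I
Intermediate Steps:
U = -8
F(n) = I*√6 (F(n) = √(-6) = I*√6)
c(t) = 6 + I*√6 (c(t) = I*√6 + 6 = 6 + I*√6)
-169*c(D(U)) = -169*(6 + I*√6) = -1014 - 169*I*√6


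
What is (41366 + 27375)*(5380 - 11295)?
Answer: -406603015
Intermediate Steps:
(41366 + 27375)*(5380 - 11295) = 68741*(-5915) = -406603015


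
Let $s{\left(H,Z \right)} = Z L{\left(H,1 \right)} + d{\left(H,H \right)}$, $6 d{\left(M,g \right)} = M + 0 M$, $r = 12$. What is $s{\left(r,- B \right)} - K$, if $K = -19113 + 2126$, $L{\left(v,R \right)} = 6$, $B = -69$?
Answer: $17403$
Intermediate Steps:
$K = -16987$
$d{\left(M,g \right)} = \frac{M}{6}$ ($d{\left(M,g \right)} = \frac{M + 0 M}{6} = \frac{M + 0}{6} = \frac{M}{6}$)
$s{\left(H,Z \right)} = 6 Z + \frac{H}{6}$ ($s{\left(H,Z \right)} = Z 6 + \frac{H}{6} = 6 Z + \frac{H}{6}$)
$s{\left(r,- B \right)} - K = \left(6 \left(\left(-1\right) \left(-69\right)\right) + \frac{1}{6} \cdot 12\right) - -16987 = \left(6 \cdot 69 + 2\right) + 16987 = \left(414 + 2\right) + 16987 = 416 + 16987 = 17403$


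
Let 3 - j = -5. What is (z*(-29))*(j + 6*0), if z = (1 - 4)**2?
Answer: -2088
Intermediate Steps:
j = 8 (j = 3 - 1*(-5) = 3 + 5 = 8)
z = 9 (z = (-3)**2 = 9)
(z*(-29))*(j + 6*0) = (9*(-29))*(8 + 6*0) = -261*(8 + 0) = -261*8 = -2088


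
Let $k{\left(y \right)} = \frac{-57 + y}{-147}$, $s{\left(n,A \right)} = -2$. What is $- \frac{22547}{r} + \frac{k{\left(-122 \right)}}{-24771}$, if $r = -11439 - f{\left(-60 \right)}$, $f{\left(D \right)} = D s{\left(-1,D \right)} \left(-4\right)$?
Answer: $\frac{27366421226}{13301804061} \approx 2.0573$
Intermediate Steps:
$k{\left(y \right)} = \frac{19}{49} - \frac{y}{147}$ ($k{\left(y \right)} = \left(-57 + y\right) \left(- \frac{1}{147}\right) = \frac{19}{49} - \frac{y}{147}$)
$f{\left(D \right)} = 8 D$ ($f{\left(D \right)} = D \left(-2\right) \left(-4\right) = - 2 D \left(-4\right) = 8 D$)
$r = -10959$ ($r = -11439 - 8 \left(-60\right) = -11439 - -480 = -11439 + 480 = -10959$)
$- \frac{22547}{r} + \frac{k{\left(-122 \right)}}{-24771} = - \frac{22547}{-10959} + \frac{\frac{19}{49} - - \frac{122}{147}}{-24771} = \left(-22547\right) \left(- \frac{1}{10959}\right) + \left(\frac{19}{49} + \frac{122}{147}\right) \left(- \frac{1}{24771}\right) = \frac{22547}{10959} + \frac{179}{147} \left(- \frac{1}{24771}\right) = \frac{22547}{10959} - \frac{179}{3641337} = \frac{27366421226}{13301804061}$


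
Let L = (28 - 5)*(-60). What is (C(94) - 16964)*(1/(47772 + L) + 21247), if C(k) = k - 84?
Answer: -8355701123525/23196 ≈ -3.6022e+8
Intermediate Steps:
L = -1380 (L = 23*(-60) = -1380)
C(k) = -84 + k
(C(94) - 16964)*(1/(47772 + L) + 21247) = ((-84 + 94) - 16964)*(1/(47772 - 1380) + 21247) = (10 - 16964)*(1/46392 + 21247) = -16954*(1/46392 + 21247) = -16954*985690825/46392 = -8355701123525/23196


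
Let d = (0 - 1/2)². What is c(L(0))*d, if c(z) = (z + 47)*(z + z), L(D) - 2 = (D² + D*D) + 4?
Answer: 159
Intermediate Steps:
L(D) = 6 + 2*D² (L(D) = 2 + ((D² + D*D) + 4) = 2 + ((D² + D²) + 4) = 2 + (2*D² + 4) = 2 + (4 + 2*D²) = 6 + 2*D²)
d = ¼ (d = (0 - 1*½)² = (0 - ½)² = (-½)² = ¼ ≈ 0.25000)
c(z) = 2*z*(47 + z) (c(z) = (47 + z)*(2*z) = 2*z*(47 + z))
c(L(0))*d = (2*(6 + 2*0²)*(47 + (6 + 2*0²)))*(¼) = (2*(6 + 2*0)*(47 + (6 + 2*0)))*(¼) = (2*(6 + 0)*(47 + (6 + 0)))*(¼) = (2*6*(47 + 6))*(¼) = (2*6*53)*(¼) = 636*(¼) = 159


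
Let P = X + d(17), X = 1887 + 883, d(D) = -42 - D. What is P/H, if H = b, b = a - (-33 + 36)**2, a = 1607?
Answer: 2711/1598 ≈ 1.6965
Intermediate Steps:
X = 2770
P = 2711 (P = 2770 + (-42 - 1*17) = 2770 + (-42 - 17) = 2770 - 59 = 2711)
b = 1598 (b = 1607 - (-33 + 36)**2 = 1607 - 1*3**2 = 1607 - 1*9 = 1607 - 9 = 1598)
H = 1598
P/H = 2711/1598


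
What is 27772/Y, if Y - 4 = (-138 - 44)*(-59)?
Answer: 106/41 ≈ 2.5854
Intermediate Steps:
Y = 10742 (Y = 4 + (-138 - 44)*(-59) = 4 - 182*(-59) = 4 + 10738 = 10742)
27772/Y = 27772/10742 = 27772*(1/10742) = 106/41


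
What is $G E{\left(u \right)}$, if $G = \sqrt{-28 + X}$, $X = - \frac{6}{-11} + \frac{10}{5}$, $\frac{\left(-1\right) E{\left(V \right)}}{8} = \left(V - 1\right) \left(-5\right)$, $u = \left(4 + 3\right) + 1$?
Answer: $\frac{560 i \sqrt{770}}{11} \approx 1412.7 i$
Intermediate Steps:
$u = 8$ ($u = 7 + 1 = 8$)
$E{\left(V \right)} = -40 + 40 V$ ($E{\left(V \right)} = - 8 \left(V - 1\right) \left(-5\right) = - 8 \left(-1 + V\right) \left(-5\right) = - 8 \left(5 - 5 V\right) = -40 + 40 V$)
$X = \frac{28}{11}$ ($X = \left(-6\right) \left(- \frac{1}{11}\right) + 10 \cdot \frac{1}{5} = \frac{6}{11} + 2 = \frac{28}{11} \approx 2.5455$)
$G = \frac{2 i \sqrt{770}}{11}$ ($G = \sqrt{-28 + \frac{28}{11}} = \sqrt{- \frac{280}{11}} = \frac{2 i \sqrt{770}}{11} \approx 5.0452 i$)
$G E{\left(u \right)} = \frac{2 i \sqrt{770}}{11} \left(-40 + 40 \cdot 8\right) = \frac{2 i \sqrt{770}}{11} \left(-40 + 320\right) = \frac{2 i \sqrt{770}}{11} \cdot 280 = \frac{560 i \sqrt{770}}{11}$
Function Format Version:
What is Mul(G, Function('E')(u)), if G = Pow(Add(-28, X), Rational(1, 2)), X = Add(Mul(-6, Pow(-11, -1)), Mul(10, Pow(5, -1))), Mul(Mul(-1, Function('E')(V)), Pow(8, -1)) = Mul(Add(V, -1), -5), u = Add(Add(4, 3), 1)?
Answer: Mul(Rational(560, 11), I, Pow(770, Rational(1, 2))) ≈ Mul(1412.7, I)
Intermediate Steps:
u = 8 (u = Add(7, 1) = 8)
Function('E')(V) = Add(-40, Mul(40, V)) (Function('E')(V) = Mul(-8, Mul(Add(V, -1), -5)) = Mul(-8, Mul(Add(-1, V), -5)) = Mul(-8, Add(5, Mul(-5, V))) = Add(-40, Mul(40, V)))
X = Rational(28, 11) (X = Add(Mul(-6, Rational(-1, 11)), Mul(10, Rational(1, 5))) = Add(Rational(6, 11), 2) = Rational(28, 11) ≈ 2.5455)
G = Mul(Rational(2, 11), I, Pow(770, Rational(1, 2))) (G = Pow(Add(-28, Rational(28, 11)), Rational(1, 2)) = Pow(Rational(-280, 11), Rational(1, 2)) = Mul(Rational(2, 11), I, Pow(770, Rational(1, 2))) ≈ Mul(5.0452, I))
Mul(G, Function('E')(u)) = Mul(Mul(Rational(2, 11), I, Pow(770, Rational(1, 2))), Add(-40, Mul(40, 8))) = Mul(Mul(Rational(2, 11), I, Pow(770, Rational(1, 2))), Add(-40, 320)) = Mul(Mul(Rational(2, 11), I, Pow(770, Rational(1, 2))), 280) = Mul(Rational(560, 11), I, Pow(770, Rational(1, 2)))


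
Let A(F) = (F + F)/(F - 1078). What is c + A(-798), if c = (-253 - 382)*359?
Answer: -15273598/67 ≈ -2.2796e+5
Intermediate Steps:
A(F) = 2*F/(-1078 + F) (A(F) = (2*F)/(-1078 + F) = 2*F/(-1078 + F))
c = -227965 (c = -635*359 = -227965)
c + A(-798) = -227965 + 2*(-798)/(-1078 - 798) = -227965 + 2*(-798)/(-1876) = -227965 + 2*(-798)*(-1/1876) = -227965 + 57/67 = -15273598/67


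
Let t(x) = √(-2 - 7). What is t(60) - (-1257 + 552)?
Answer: 705 + 3*I ≈ 705.0 + 3.0*I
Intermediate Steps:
t(x) = 3*I (t(x) = √(-9) = 3*I)
t(60) - (-1257 + 552) = 3*I - (-1257 + 552) = 3*I - 1*(-705) = 3*I + 705 = 705 + 3*I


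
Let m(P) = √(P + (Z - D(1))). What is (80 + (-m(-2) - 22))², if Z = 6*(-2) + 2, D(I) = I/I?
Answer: (58 - I*√13)² ≈ 3351.0 - 418.24*I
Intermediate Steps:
D(I) = 1
Z = -10 (Z = -12 + 2 = -10)
m(P) = √(-11 + P) (m(P) = √(P + (-10 - 1*1)) = √(P + (-10 - 1)) = √(P - 11) = √(-11 + P))
(80 + (-m(-2) - 22))² = (80 + (-√(-11 - 2) - 22))² = (80 + (-√(-13) - 22))² = (80 + (-I*√13 - 22))² = (80 + (-22 - I*√13))² = (58 - I*√13)²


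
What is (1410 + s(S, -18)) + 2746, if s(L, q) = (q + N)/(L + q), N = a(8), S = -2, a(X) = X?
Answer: 8313/2 ≈ 4156.5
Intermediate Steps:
N = 8
s(L, q) = (8 + q)/(L + q) (s(L, q) = (q + 8)/(L + q) = (8 + q)/(L + q))
(1410 + s(S, -18)) + 2746 = (1410 + (8 - 18)/(-2 - 18)) + 2746 = (1410 - 10/(-20)) + 2746 = (1410 - 1/20*(-10)) + 2746 = (1410 + 1/2) + 2746 = 2821/2 + 2746 = 8313/2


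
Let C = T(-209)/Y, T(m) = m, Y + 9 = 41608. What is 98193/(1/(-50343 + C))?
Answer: -205637613470538/41599 ≈ -4.9433e+9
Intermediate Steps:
Y = 41599 (Y = -9 + 41608 = 41599)
C = -209/41599 ≈ -0.0050242
98193/(1/(-50343 + C)) = 98193/(1/(-50343 - 209/41599)) = 98193/(1/(-2094218666/41599)) = 98193/(-41599/2094218666) = 98193*(-2094218666/41599) = -205637613470538/41599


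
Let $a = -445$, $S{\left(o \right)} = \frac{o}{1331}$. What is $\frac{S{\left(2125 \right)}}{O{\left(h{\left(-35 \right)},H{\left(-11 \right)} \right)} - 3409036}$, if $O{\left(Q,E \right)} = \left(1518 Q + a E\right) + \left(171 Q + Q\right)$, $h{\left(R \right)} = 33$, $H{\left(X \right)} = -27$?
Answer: $- \frac{2125}{4447205081} \approx -4.7783 \cdot 10^{-7}$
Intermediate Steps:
$S{\left(o \right)} = \frac{o}{1331}$ ($S{\left(o \right)} = o \frac{1}{1331} = \frac{o}{1331}$)
$O{\left(Q,E \right)} = - 445 E + 1690 Q$ ($O{\left(Q,E \right)} = \left(1518 Q - 445 E\right) + \left(171 Q + Q\right) = \left(- 445 E + 1518 Q\right) + 172 Q = - 445 E + 1690 Q$)
$\frac{S{\left(2125 \right)}}{O{\left(h{\left(-35 \right)},H{\left(-11 \right)} \right)} - 3409036} = \frac{\frac{1}{1331} \cdot 2125}{\left(\left(-445\right) \left(-27\right) + 1690 \cdot 33\right) - 3409036} = \frac{2125}{1331 \left(\left(12015 + 55770\right) - 3409036\right)} = \frac{2125}{1331 \left(67785 - 3409036\right)} = \frac{2125}{1331 \left(-3341251\right)} = \frac{2125}{1331} \left(- \frac{1}{3341251}\right) = - \frac{2125}{4447205081}$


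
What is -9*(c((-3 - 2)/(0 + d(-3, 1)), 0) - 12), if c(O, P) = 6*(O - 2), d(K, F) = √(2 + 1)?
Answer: 216 + 90*√3 ≈ 371.88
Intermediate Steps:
d(K, F) = √3
c(O, P) = -12 + 6*O (c(O, P) = 6*(-2 + O) = -12 + 6*O)
-9*(c((-3 - 2)/(0 + d(-3, 1)), 0) - 12) = -9*((-12 + 6*((-3 - 2)/(0 + √3))) - 12) = -9*((-12 + 6*(-5*√3/3)) - 12) = -9*((-12 - 10*√3) - 12) = -9*(-24 - 10*√3) = 216 + 90*√3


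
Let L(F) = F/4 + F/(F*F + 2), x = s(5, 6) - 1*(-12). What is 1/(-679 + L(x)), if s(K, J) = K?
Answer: -1164/785341 ≈ -0.0014822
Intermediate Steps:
x = 17 (x = 5 - 1*(-12) = 5 + 12 = 17)
L(F) = F/4 + F/(2 + F²) (L(F) = F*(¼) + F/(F² + 2) = F/4 + F/(2 + F²))
1/(-679 + L(x)) = 1/(-679 + (¼)*17*(6 + 17²)/(2 + 17²)) = 1/(-679 + (¼)*17*(6 + 289)/(2 + 289)) = 1/(-679 + (¼)*17*295/291) = 1/(-679 + (¼)*17*(1/291)*295) = 1/(-679 + 5015/1164) = 1/(-785341/1164) = -1164/785341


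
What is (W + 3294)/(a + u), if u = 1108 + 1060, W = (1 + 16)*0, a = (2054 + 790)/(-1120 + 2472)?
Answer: 1113372/733495 ≈ 1.5179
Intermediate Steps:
a = 711/338 (a = 2844/1352 = 2844*(1/1352) = 711/338 ≈ 2.1035)
W = 0 (W = 17*0 = 0)
u = 2168
(W + 3294)/(a + u) = (0 + 3294)/(711/338 + 2168) = 3294/(733495/338) = 3294*(338/733495) = 1113372/733495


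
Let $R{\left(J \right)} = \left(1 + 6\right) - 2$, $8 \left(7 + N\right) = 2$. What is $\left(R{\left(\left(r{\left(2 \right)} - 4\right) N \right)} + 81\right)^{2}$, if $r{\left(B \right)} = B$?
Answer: $7396$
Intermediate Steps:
$N = - \frac{27}{4}$ ($N = -7 + \frac{1}{8} \cdot 2 = -7 + \frac{1}{4} = - \frac{27}{4} \approx -6.75$)
$R{\left(J \right)} = 5$ ($R{\left(J \right)} = 7 - 2 = 5$)
$\left(R{\left(\left(r{\left(2 \right)} - 4\right) N \right)} + 81\right)^{2} = \left(5 + 81\right)^{2} = 86^{2} = 7396$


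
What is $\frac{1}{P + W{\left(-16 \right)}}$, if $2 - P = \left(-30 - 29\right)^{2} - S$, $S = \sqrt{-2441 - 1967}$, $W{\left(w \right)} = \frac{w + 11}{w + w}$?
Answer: $- \frac{3562336}{12397324121} - \frac{2048 i \sqrt{1102}}{12397324121} \approx -0.00028735 - 5.4839 \cdot 10^{-6} i$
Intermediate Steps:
$W{\left(w \right)} = \frac{11 + w}{2 w}$
$S = 2 i \sqrt{1102}$ ($S = \sqrt{-4408} = 2 i \sqrt{1102} \approx 66.393 i$)
$P = -3479 + 2 i \sqrt{1102}$ ($P = 2 - \left(\left(-30 - 29\right)^{2} - 2 i \sqrt{1102}\right) = 2 - \left(\left(-59\right)^{2} - 2 i \sqrt{1102}\right) = 2 - \left(3481 - 2 i \sqrt{1102}\right) = -3479 + 2 i \sqrt{1102} \approx -3479.0 + 66.393 i$)
$\frac{1}{P + W{\left(-16 \right)}} = \frac{1}{\left(-3479 + 2 i \sqrt{1102}\right) + \frac{11 - 16}{2 \left(-16\right)}} = \frac{1}{\left(-3479 + 2 i \sqrt{1102}\right) + \frac{1}{2} \left(- \frac{1}{16}\right) \left(-5\right)} = \frac{1}{\left(-3479 + 2 i \sqrt{1102}\right) + \frac{5}{32}} = \frac{1}{- \frac{111323}{32} + 2 i \sqrt{1102}}$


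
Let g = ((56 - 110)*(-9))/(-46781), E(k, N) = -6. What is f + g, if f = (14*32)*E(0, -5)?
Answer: -125747814/46781 ≈ -2688.0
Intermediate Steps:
f = -2688 (f = (14*32)*(-6) = 448*(-6) = -2688)
g = -486/46781 (g = -54*(-9)*(-1/46781) = 486*(-1/46781) = -486/46781 ≈ -0.010389)
f + g = -2688 - 486/46781 = -125747814/46781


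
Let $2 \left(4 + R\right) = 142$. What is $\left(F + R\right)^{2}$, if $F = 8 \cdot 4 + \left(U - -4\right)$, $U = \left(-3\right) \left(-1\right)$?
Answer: $11236$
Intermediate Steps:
$U = 3$
$R = 67$ ($R = -4 + \frac{1}{2} \cdot 142 = -4 + 71 = 67$)
$F = 39$ ($F = 8 \cdot 4 + \left(3 - -4\right) = 32 + \left(3 + 4\right) = 32 + 7 = 39$)
$\left(F + R\right)^{2} = \left(39 + 67\right)^{2} = 106^{2} = 11236$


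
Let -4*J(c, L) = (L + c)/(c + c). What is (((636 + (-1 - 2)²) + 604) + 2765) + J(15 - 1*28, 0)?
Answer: 32111/8 ≈ 4013.9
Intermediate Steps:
J(c, L) = -(L + c)/(8*c) (J(c, L) = -(L + c)/(4*(c + c)) = -(L + c)/(4*(2*c)) = -(L + c)*1/(2*c)/4 = -(L + c)/(8*c))
(((636 + (-1 - 2)²) + 604) + 2765) + J(15 - 1*28, 0) = (((636 + (-1 - 2)²) + 604) + 2765) + (-1*0 - (15 - 1*28))/(8*(15 - 1*28)) = (((636 + (-3)²) + 604) + 2765) + (0 - (15 - 28))/(8*(15 - 28)) = (((636 + 9) + 604) + 2765) + (⅛)*(0 - 1*(-13))/(-13) = ((645 + 604) + 2765) + (⅛)*(-1/13)*(0 + 13) = (1249 + 2765) + (⅛)*(-1/13)*13 = 4014 - ⅛ = 32111/8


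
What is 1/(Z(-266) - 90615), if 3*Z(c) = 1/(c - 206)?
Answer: -1416/128310841 ≈ -1.1036e-5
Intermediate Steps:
Z(c) = 1/(3*(-206 + c)) (Z(c) = 1/(3*(c - 206)) = 1/(3*(-206 + c)))
1/(Z(-266) - 90615) = 1/(1/(3*(-206 - 266)) - 90615) = 1/((⅓)/(-472) - 90615) = 1/((⅓)*(-1/472) - 90615) = 1/(-1/1416 - 90615) = 1/(-128310841/1416) = -1416/128310841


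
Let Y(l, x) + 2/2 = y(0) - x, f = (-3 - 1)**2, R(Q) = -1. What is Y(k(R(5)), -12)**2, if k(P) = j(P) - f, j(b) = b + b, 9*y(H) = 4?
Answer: 10609/81 ≈ 130.98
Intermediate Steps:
y(H) = 4/9 (y(H) = (1/9)*4 = 4/9)
j(b) = 2*b
f = 16 (f = (-4)**2 = 16)
k(P) = -16 + 2*P (k(P) = 2*P - 1*16 = 2*P - 16 = -16 + 2*P)
Y(l, x) = -5/9 - x (Y(l, x) = -1 + (4/9 - x) = -5/9 - x)
Y(k(R(5)), -12)**2 = (-5/9 - 1*(-12))**2 = (-5/9 + 12)**2 = (103/9)**2 = 10609/81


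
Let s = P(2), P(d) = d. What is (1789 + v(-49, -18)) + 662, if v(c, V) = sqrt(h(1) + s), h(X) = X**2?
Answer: 2451 + sqrt(3) ≈ 2452.7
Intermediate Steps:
s = 2
v(c, V) = sqrt(3) (v(c, V) = sqrt(1**2 + 2) = sqrt(1 + 2) = sqrt(3))
(1789 + v(-49, -18)) + 662 = (1789 + sqrt(3)) + 662 = 2451 + sqrt(3)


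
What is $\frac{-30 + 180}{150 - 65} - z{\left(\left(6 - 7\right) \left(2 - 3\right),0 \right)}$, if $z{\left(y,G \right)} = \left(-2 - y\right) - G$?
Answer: $\frac{81}{17} \approx 4.7647$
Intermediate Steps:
$z{\left(y,G \right)} = -2 - G - y$
$\frac{-30 + 180}{150 - 65} - z{\left(\left(6 - 7\right) \left(2 - 3\right),0 \right)} = \frac{-30 + 180}{150 - 65} - \left(-2 - 0 - \left(6 - 7\right) \left(2 - 3\right)\right) = \frac{150}{85} - \left(-2 + 0 - \left(-1\right) \left(-1\right)\right) = 150 \cdot \frac{1}{85} - \left(-2 + 0 - 1\right) = \frac{30}{17} - \left(-2 + 0 - 1\right) = \frac{30}{17} - -3 = \frac{30}{17} + 3 = \frac{81}{17}$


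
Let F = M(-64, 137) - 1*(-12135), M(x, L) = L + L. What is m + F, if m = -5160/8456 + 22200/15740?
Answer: 10323203986/831859 ≈ 12410.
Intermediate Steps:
M(x, L) = 2*L
F = 12409 (F = 2*137 - 1*(-12135) = 274 + 12135 = 12409)
m = 665655/831859 (m = -5160*1/8456 + 22200*(1/15740) = -645/1057 + 1110/787 = 665655/831859 ≈ 0.80020)
m + F = 665655/831859 + 12409 = 10323203986/831859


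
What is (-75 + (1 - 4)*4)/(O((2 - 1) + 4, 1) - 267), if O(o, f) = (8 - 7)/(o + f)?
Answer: 522/1601 ≈ 0.32605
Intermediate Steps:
O(o, f) = 1/(f + o)
(-75 + (1 - 4)*4)/(O((2 - 1) + 4, 1) - 267) = (-75 + (1 - 4)*4)/(1/(1 + ((2 - 1) + 4)) - 267) = (-75 - 3*4)/(1/(1 + (1 + 4)) - 267) = (-75 - 12)/(1/(1 + 5) - 267) = -87/(1/6 - 267) = -87/(⅙ - 267) = -87/(-1601/6) = -87*(-6/1601) = 522/1601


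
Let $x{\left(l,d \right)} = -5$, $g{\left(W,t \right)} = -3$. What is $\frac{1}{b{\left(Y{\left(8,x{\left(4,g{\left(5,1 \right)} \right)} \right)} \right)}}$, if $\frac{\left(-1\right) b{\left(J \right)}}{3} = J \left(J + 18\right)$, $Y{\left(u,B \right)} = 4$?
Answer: $- \frac{1}{264} \approx -0.0037879$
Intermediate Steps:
$b{\left(J \right)} = - 3 J \left(18 + J\right)$ ($b{\left(J \right)} = - 3 J \left(J + 18\right) = - 3 J \left(18 + J\right)$)
$\frac{1}{b{\left(Y{\left(8,x{\left(4,g{\left(5,1 \right)} \right)} \right)} \right)}} = \frac{1}{\left(-3\right) 4 \left(18 + 4\right)} = \frac{1}{\left(-3\right) 4 \cdot 22} = \frac{1}{-264} = - \frac{1}{264}$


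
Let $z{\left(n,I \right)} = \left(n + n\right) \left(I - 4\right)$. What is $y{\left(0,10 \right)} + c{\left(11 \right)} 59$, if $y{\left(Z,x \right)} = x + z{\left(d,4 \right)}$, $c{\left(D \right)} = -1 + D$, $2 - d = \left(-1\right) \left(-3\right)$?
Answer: $600$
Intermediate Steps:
$d = -1$ ($d = 2 - \left(-1\right) \left(-3\right) = 2 - 3 = -1$)
$z{\left(n,I \right)} = 2 n \left(-4 + I\right)$
$y{\left(Z,x \right)} = x$ ($y{\left(Z,x \right)} = x + 2 \left(-1\right) \left(-4 + 4\right) = x + 2 \left(-1\right) 0 = x + 0 = x$)
$y{\left(0,10 \right)} + c{\left(11 \right)} 59 = 10 + \left(-1 + 11\right) 59 = 10 + 10 \cdot 59 = 10 + 590 = 600$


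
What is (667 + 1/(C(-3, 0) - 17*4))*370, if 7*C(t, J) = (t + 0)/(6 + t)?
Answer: 117716240/477 ≈ 2.4678e+5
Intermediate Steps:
C(t, J) = t/(7*(6 + t)) (C(t, J) = ((t + 0)/(6 + t))/7 = (t/(6 + t))/7 = t/(7*(6 + t)))
(667 + 1/(C(-3, 0) - 17*4))*370 = (667 + 1/((⅐)*(-3)/(6 - 3) - 17*4))*370 = (667 + 1/((⅐)*(-3)/3 - 68))*370 = (667 + 1/((⅐)*(-3)*(⅓) - 68))*370 = (667 + 1/(-⅐ - 68))*370 = (667 + 1/(-477/7))*370 = (667 - 7/477)*370 = (318152/477)*370 = 117716240/477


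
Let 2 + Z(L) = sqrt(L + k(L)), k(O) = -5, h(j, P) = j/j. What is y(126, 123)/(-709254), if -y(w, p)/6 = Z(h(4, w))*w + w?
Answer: -6/5629 + 12*I/5629 ≈ -0.0010659 + 0.0021318*I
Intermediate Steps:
h(j, P) = 1
Z(L) = -2 + sqrt(-5 + L) (Z(L) = -2 + sqrt(L - 5) = -2 + sqrt(-5 + L))
y(w, p) = -6*w - 6*w*(-2 + 2*I) (y(w, p) = -6*((-2 + sqrt(-5 + 1))*w + w) = -6*((-2 + sqrt(-4))*w + w) = -6*((-2 + 2*I)*w + w) = -6*(w*(-2 + 2*I) + w) = -6*(w + w*(-2 + 2*I)) = -6*w - 6*w*(-2 + 2*I))
y(126, 123)/(-709254) = (126*(6 - 12*I))/(-709254) = (756 - 1512*I)*(-1/709254) = -6/5629 + 12*I/5629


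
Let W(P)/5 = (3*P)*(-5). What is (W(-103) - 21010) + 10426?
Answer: -2859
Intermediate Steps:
W(P) = -75*P (W(P) = 5*((3*P)*(-5)) = 5*(-15*P) = -75*P)
(W(-103) - 21010) + 10426 = (-75*(-103) - 21010) + 10426 = (7725 - 21010) + 10426 = -13285 + 10426 = -2859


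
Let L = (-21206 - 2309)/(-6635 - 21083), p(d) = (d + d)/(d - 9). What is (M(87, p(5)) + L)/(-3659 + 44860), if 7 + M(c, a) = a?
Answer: -119903/571004659 ≈ -0.00020999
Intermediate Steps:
p(d) = 2*d/(-9 + d) (p(d) = (2*d)/(-9 + d) = 2*d/(-9 + d))
M(c, a) = -7 + a
L = 23515/27718 (L = -23515/(-27718) = -23515*(-1/27718) = 23515/27718 ≈ 0.84837)
(M(87, p(5)) + L)/(-3659 + 44860) = ((-7 + 2*5/(-9 + 5)) + 23515/27718)/(-3659 + 44860) = ((-7 + 2*5/(-4)) + 23515/27718)/41201 = ((-7 + 2*5*(-¼)) + 23515/27718)*(1/41201) = ((-7 - 5/2) + 23515/27718)*(1/41201) = (-19/2 + 23515/27718)*(1/41201) = -119903/13859*1/41201 = -119903/571004659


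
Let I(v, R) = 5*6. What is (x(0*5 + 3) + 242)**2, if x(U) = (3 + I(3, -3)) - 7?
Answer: 71824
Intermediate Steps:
I(v, R) = 30
x(U) = 26 (x(U) = (3 + 30) - 7 = 33 - 7 = 26)
(x(0*5 + 3) + 242)**2 = (26 + 242)**2 = 268**2 = 71824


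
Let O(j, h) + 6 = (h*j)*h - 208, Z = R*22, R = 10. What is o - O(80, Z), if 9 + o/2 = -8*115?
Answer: -3873644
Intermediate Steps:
o = -1858 (o = -18 + 2*(-8*115) = -18 + 2*(-920) = -18 - 1840 = -1858)
Z = 220 (Z = 10*22 = 220)
O(j, h) = -214 + j*h**2 (O(j, h) = -6 + ((h*j)*h - 208) = -6 + (j*h**2 - 208) = -6 + (-208 + j*h**2) = -214 + j*h**2)
o - O(80, Z) = -1858 - (-214 + 80*220**2) = -1858 - (-214 + 80*48400) = -1858 - (-214 + 3872000) = -1858 - 1*3871786 = -1858 - 3871786 = -3873644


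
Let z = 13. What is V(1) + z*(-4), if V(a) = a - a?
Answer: -52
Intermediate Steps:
V(a) = 0
V(1) + z*(-4) = 0 + 13*(-4) = 0 - 52 = -52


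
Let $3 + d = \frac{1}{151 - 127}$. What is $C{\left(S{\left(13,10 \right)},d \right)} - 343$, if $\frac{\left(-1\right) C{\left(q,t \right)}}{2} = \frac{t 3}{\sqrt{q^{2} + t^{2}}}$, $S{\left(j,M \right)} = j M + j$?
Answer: $-343 + \frac{426 \sqrt{11783665}}{11783665} \approx -342.88$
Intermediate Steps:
$d = - \frac{71}{24}$ ($d = -3 + \frac{1}{151 - 127} = -3 + \frac{1}{24} = - \frac{71}{24} \approx -2.9583$)
$S{\left(j,M \right)} = j + M j$ ($S{\left(j,M \right)} = M j + j = j + M j$)
$C{\left(q,t \right)} = - \frac{6 t}{\sqrt{q^{2} + t^{2}}}$ ($C{\left(q,t \right)} = - 2 \frac{t 3}{\sqrt{q^{2} + t^{2}}} = - 2 \frac{3 t}{\sqrt{q^{2} + t^{2}}} = - \frac{6 t}{\sqrt{q^{2} + t^{2}}}$)
$C{\left(S{\left(13,10 \right)},d \right)} - 343 = \left(-6\right) \left(- \frac{71}{24}\right) \frac{1}{\sqrt{\left(13 \left(1 + 10\right)\right)^{2} + \left(- \frac{71}{24}\right)^{2}}} - 343 = \left(-6\right) \left(- \frac{71}{24}\right) \frac{1}{\sqrt{\left(13 \cdot 11\right)^{2} + \frac{5041}{576}}} - 343 = \left(-6\right) \left(- \frac{71}{24}\right) \frac{1}{\sqrt{143^{2} + \frac{5041}{576}}} - 343 = \left(-6\right) \left(- \frac{71}{24}\right) \frac{1}{\sqrt{20449 + \frac{5041}{576}}} - 343 = \left(-6\right) \left(- \frac{71}{24}\right) \frac{1}{\sqrt{\frac{11783665}{576}}} - 343 = \left(-6\right) \left(- \frac{71}{24}\right) \frac{24 \sqrt{11783665}}{11783665} - 343 = \frac{426 \sqrt{11783665}}{11783665} - 343 = -343 + \frac{426 \sqrt{11783665}}{11783665}$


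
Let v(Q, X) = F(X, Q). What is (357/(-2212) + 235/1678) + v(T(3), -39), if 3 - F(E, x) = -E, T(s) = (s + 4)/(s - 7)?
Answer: -9550123/265124 ≈ -36.021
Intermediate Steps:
T(s) = (4 + s)/(-7 + s)
F(E, x) = 3 + E (F(E, x) = 3 - (-1)*E = 3 + E)
v(Q, X) = 3 + X
(357/(-2212) + 235/1678) + v(T(3), -39) = (357/(-2212) + 235/1678) + (3 - 39) = (357*(-1/2212) + 235*(1/1678)) - 36 = (-51/316 + 235/1678) - 36 = -5659/265124 - 36 = -9550123/265124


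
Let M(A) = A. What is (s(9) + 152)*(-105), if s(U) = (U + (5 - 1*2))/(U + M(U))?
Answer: -16030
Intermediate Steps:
s(U) = (3 + U)/(2*U) (s(U) = (U + (5 - 1*2))/(U + U) = (U + (5 - 2))/((2*U)) = (U + 3)*(1/(2*U)) = (3 + U)*(1/(2*U)) = (3 + U)/(2*U))
(s(9) + 152)*(-105) = ((½)*(3 + 9)/9 + 152)*(-105) = ((½)*(⅑)*12 + 152)*(-105) = (⅔ + 152)*(-105) = (458/3)*(-105) = -16030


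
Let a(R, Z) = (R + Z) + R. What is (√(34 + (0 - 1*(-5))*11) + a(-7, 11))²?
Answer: (3 - √89)² ≈ 41.396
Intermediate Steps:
a(R, Z) = Z + 2*R
(√(34 + (0 - 1*(-5))*11) + a(-7, 11))² = (√(34 + (0 - 1*(-5))*11) + (11 + 2*(-7)))² = (√(34 + (0 + 5)*11) + (11 - 14))² = (√(34 + 5*11) - 3)² = (√(34 + 55) - 3)² = (√89 - 3)² = (-3 + √89)²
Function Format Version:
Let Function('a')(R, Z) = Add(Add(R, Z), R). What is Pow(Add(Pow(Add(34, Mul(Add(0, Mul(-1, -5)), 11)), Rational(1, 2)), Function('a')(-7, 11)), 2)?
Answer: Pow(Add(3, Mul(-1, Pow(89, Rational(1, 2)))), 2) ≈ 41.396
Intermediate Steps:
Function('a')(R, Z) = Add(Z, Mul(2, R))
Pow(Add(Pow(Add(34, Mul(Add(0, Mul(-1, -5)), 11)), Rational(1, 2)), Function('a')(-7, 11)), 2) = Pow(Add(Pow(Add(34, Mul(Add(0, Mul(-1, -5)), 11)), Rational(1, 2)), Add(11, Mul(2, -7))), 2) = Pow(Add(Pow(Add(34, Mul(Add(0, 5), 11)), Rational(1, 2)), Add(11, -14)), 2) = Pow(Add(Pow(Add(34, Mul(5, 11)), Rational(1, 2)), -3), 2) = Pow(Add(Pow(Add(34, 55), Rational(1, 2)), -3), 2) = Pow(Add(Pow(89, Rational(1, 2)), -3), 2) = Pow(Add(-3, Pow(89, Rational(1, 2))), 2)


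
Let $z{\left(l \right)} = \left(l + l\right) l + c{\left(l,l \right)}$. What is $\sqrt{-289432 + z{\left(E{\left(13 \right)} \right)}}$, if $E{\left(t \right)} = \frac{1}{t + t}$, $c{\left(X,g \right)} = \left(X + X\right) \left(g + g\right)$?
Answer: $\frac{i \sqrt{195656026}}{26} \approx 537.99 i$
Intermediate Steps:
$c{\left(X,g \right)} = 4 X g$ ($c{\left(X,g \right)} = 2 X 2 g = 4 X g$)
$E{\left(t \right)} = \frac{1}{2 t}$
$z{\left(l \right)} = 6 l^{2}$ ($z{\left(l \right)} = \left(l + l\right) l + 4 l l = 2 l l + 4 l^{2} = 2 l^{2} + 4 l^{2} = 6 l^{2}$)
$\sqrt{-289432 + z{\left(E{\left(13 \right)} \right)}} = \sqrt{-289432 + 6 \left(\frac{1}{2 \cdot 13}\right)^{2}} = \sqrt{-289432 + 6 \left(\frac{1}{2} \cdot \frac{1}{13}\right)^{2}} = \sqrt{-289432 + \frac{6}{676}} = \sqrt{-289432 + 6 \cdot \frac{1}{676}} = \sqrt{-289432 + \frac{3}{338}} = \sqrt{- \frac{97828013}{338}} = \frac{i \sqrt{195656026}}{26}$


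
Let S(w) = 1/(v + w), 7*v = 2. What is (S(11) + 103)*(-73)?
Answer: -594512/79 ≈ -7525.5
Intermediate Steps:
v = 2/7 (v = (1/7)*2 = 2/7 ≈ 0.28571)
S(w) = 1/(2/7 + w)
(S(11) + 103)*(-73) = (7/(2 + 7*11) + 103)*(-73) = (7/(2 + 77) + 103)*(-73) = (7/79 + 103)*(-73) = (8144/79)*(-73) = -594512/79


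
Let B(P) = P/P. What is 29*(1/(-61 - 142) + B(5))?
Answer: 202/7 ≈ 28.857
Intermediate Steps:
B(P) = 1
29*(1/(-61 - 142) + B(5)) = 29*(1/(-61 - 142) + 1) = 29*(1/(-203) + 1) = 29*(-1/203 + 1) = 29*(202/203) = 202/7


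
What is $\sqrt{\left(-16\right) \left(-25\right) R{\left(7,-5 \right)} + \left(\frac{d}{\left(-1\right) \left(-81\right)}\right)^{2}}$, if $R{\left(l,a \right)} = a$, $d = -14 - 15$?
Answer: $\frac{i \sqrt{13121159}}{81} \approx 44.72 i$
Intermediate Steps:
$d = -29$ ($d = -14 - 15 = -29$)
$\sqrt{\left(-16\right) \left(-25\right) R{\left(7,-5 \right)} + \left(\frac{d}{\left(-1\right) \left(-81\right)}\right)^{2}} = \sqrt{\left(-16\right) \left(-25\right) \left(-5\right) + \left(- \frac{29}{\left(-1\right) \left(-81\right)}\right)^{2}} = \sqrt{400 \left(-5\right) + \left(- \frac{29}{81}\right)^{2}} = \sqrt{-2000 + \left(\left(-29\right) \frac{1}{81}\right)^{2}} = \sqrt{-2000 + \left(- \frac{29}{81}\right)^{2}} = \sqrt{-2000 + \frac{841}{6561}} = \sqrt{- \frac{13121159}{6561}} = \frac{i \sqrt{13121159}}{81}$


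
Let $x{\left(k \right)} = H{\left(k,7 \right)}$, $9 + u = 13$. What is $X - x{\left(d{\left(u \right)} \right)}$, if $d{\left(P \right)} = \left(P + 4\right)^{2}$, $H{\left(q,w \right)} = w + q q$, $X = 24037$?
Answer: $19934$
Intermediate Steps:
$u = 4$ ($u = -9 + 13 = 4$)
$H{\left(q,w \right)} = w + q^{2}$
$d{\left(P \right)} = \left(4 + P\right)^{2}$
$x{\left(k \right)} = 7 + k^{2}$
$X - x{\left(d{\left(u \right)} \right)} = 24037 - \left(7 + \left(\left(4 + 4\right)^{2}\right)^{2}\right) = 24037 - \left(7 + \left(8^{2}\right)^{2}\right) = 24037 - \left(7 + 64^{2}\right) = 24037 - \left(7 + 4096\right) = 24037 - 4103 = 19934$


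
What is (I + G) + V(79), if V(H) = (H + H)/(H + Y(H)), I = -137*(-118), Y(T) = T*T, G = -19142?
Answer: -119039/40 ≈ -2976.0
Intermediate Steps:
Y(T) = T**2
I = 16166
V(H) = 2*H/(H + H**2) (V(H) = (H + H)/(H + H**2) = (2*H)/(H + H**2) = 2*H/(H + H**2))
(I + G) + V(79) = (16166 - 19142) + 2/(1 + 79) = -2976 + 2/80 = -2976 + 2*(1/80) = -2976 + 1/40 = -119039/40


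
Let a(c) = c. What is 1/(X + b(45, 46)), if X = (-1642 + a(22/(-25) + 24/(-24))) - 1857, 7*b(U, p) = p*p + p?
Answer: -175/558604 ≈ -0.00031328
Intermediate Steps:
b(U, p) = p/7 + p²/7 (b(U, p) = (p*p + p)/7 = (p² + p)/7 = (p + p²)/7 = p/7 + p²/7)
X = -87522/25 (X = (-1642 + (22/(-25) + 24/(-24))) - 1857 = (-1642 + (22*(-1/25) + 24*(-1/24))) - 1857 = (-1642 + (-22/25 - 1)) - 1857 = (-1642 - 47/25) - 1857 = -41097/25 - 1857 = -87522/25 ≈ -3500.9)
1/(X + b(45, 46)) = 1/(-87522/25 + (⅐)*46*(1 + 46)) = 1/(-87522/25 + (⅐)*46*47) = 1/(-87522/25 + 2162/7) = 1/(-558604/175) = -175/558604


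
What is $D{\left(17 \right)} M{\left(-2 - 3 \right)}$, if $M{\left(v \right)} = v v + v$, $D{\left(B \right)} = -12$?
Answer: $-240$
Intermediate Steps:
$M{\left(v \right)} = v + v^{2}$ ($M{\left(v \right)} = v^{2} + v = v + v^{2}$)
$D{\left(17 \right)} M{\left(-2 - 3 \right)} = - 12 \left(-2 - 3\right) \left(1 - 5\right) = - 12 \left(- 5 \left(1 - 5\right)\right) = - 12 \left(\left(-5\right) \left(-4\right)\right) = \left(-12\right) 20 = -240$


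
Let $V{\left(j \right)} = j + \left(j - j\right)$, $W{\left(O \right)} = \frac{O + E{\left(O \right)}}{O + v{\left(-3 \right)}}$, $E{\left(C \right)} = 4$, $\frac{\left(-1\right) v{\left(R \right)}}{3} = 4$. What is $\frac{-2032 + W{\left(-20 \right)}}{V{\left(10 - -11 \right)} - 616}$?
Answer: $\frac{239}{70} \approx 3.4143$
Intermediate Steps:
$v{\left(R \right)} = -12$ ($v{\left(R \right)} = \left(-3\right) 4 = -12$)
$W{\left(O \right)} = \frac{4 + O}{-12 + O}$ ($W{\left(O \right)} = \frac{O + 4}{O - 12} = \frac{4 + O}{-12 + O}$)
$V{\left(j \right)} = j$ ($V{\left(j \right)} = j + 0 = j$)
$\frac{-2032 + W{\left(-20 \right)}}{V{\left(10 - -11 \right)} - 616} = \frac{-2032 + \frac{4 - 20}{-12 - 20}}{\left(10 - -11\right) - 616} = \frac{-2032 + \frac{1}{-32} \left(-16\right)}{\left(10 + 11\right) - 616} = \frac{-2032 - - \frac{1}{2}}{21 - 616} = \frac{-2032 + \frac{1}{2}}{-595} = \left(- \frac{4063}{2}\right) \left(- \frac{1}{595}\right) = \frac{239}{70}$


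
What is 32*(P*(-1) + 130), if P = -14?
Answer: 4608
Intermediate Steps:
32*(P*(-1) + 130) = 32*(-14*(-1) + 130) = 32*(14 + 130) = 32*144 = 4608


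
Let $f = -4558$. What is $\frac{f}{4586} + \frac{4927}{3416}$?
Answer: $\frac{3512547}{7832888} \approx 0.44844$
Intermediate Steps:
$\frac{f}{4586} + \frac{4927}{3416} = - \frac{4558}{4586} + \frac{4927}{3416} = \left(-4558\right) \frac{1}{4586} + 4927 \cdot \frac{1}{3416} = - \frac{2279}{2293} + \frac{4927}{3416} = \frac{3512547}{7832888}$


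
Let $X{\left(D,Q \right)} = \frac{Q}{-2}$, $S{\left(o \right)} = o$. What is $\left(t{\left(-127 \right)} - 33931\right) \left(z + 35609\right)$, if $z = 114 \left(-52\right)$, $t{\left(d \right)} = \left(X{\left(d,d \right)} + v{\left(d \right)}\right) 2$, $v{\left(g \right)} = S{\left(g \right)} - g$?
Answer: $-1003336524$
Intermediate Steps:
$X{\left(D,Q \right)} = - \frac{Q}{2}$ ($X{\left(D,Q \right)} = Q \left(- \frac{1}{2}\right) = - \frac{Q}{2}$)
$v{\left(g \right)} = 0$ ($v{\left(g \right)} = g - g = 0$)
$t{\left(d \right)} = - d$ ($t{\left(d \right)} = \left(- \frac{d}{2} + 0\right) 2 = - \frac{d}{2} \cdot 2 = - d$)
$z = -5928$
$\left(t{\left(-127 \right)} - 33931\right) \left(z + 35609\right) = \left(\left(-1\right) \left(-127\right) - 33931\right) \left(-5928 + 35609\right) = \left(127 - 33931\right) 29681 = \left(-33804\right) 29681 = -1003336524$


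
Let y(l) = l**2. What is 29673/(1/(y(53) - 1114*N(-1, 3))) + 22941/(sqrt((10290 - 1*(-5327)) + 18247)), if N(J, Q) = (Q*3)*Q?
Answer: -809153037 + 7647*sqrt(8466)/5644 ≈ -8.0915e+8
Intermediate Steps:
N(J, Q) = 3*Q**2 (N(J, Q) = (3*Q)*Q = 3*Q**2)
29673/(1/(y(53) - 1114*N(-1, 3))) + 22941/(sqrt((10290 - 1*(-5327)) + 18247)) = 29673/(1/(53**2 - 3342*3**2)) + 22941/(sqrt((10290 - 1*(-5327)) + 18247)) = 29673/(1/(2809 - 3342*9)) + 22941/(sqrt((10290 + 5327) + 18247)) = 29673/(1/(2809 - 1114*27)) + 22941/(sqrt(15617 + 18247)) = 29673/(1/(2809 - 30078)) + 22941/(sqrt(33864)) = 29673/(1/(-27269)) + 22941/((2*sqrt(8466))) = 29673/(-1/27269) + 22941*(sqrt(8466)/16932) = 29673*(-27269) + 7647*sqrt(8466)/5644 = -809153037 + 7647*sqrt(8466)/5644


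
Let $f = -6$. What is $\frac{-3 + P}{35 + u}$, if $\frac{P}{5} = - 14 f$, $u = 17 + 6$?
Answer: $\frac{417}{58} \approx 7.1897$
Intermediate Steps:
$u = 23$
$P = 420$ ($P = 5 \left(\left(-14\right) \left(-6\right)\right) = 5 \cdot 84 = 420$)
$\frac{-3 + P}{35 + u} = \frac{-3 + 420}{35 + 23} = \frac{417}{58}$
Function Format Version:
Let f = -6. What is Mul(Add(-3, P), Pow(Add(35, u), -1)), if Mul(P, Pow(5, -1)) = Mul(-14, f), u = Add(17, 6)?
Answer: Rational(417, 58) ≈ 7.1897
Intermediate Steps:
u = 23
P = 420 (P = Mul(5, Mul(-14, -6)) = Mul(5, 84) = 420)
Mul(Add(-3, P), Pow(Add(35, u), -1)) = Mul(Add(-3, 420), Pow(Add(35, 23), -1)) = Mul(417, Pow(58, -1)) = Mul(417, Rational(1, 58)) = Rational(417, 58)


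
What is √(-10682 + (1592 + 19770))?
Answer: 2*√2670 ≈ 103.34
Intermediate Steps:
√(-10682 + (1592 + 19770)) = √(-10682 + 21362) = √10680 = 2*√2670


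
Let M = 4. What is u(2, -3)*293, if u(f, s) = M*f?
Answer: 2344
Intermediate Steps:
u(f, s) = 4*f
u(2, -3)*293 = (4*2)*293 = 8*293 = 2344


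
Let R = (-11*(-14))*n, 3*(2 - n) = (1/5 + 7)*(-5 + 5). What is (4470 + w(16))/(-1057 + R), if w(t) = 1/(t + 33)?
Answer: -219031/36701 ≈ -5.9680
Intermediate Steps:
w(t) = 1/(33 + t)
n = 2 (n = 2 - (1/5 + 7)*(-5 + 5)/3 = 2 - (1/5 + 7)*0/3 = 2 - 12*0/5 = 2 - 1/3*0 = 2 + 0 = 2)
R = 308 (R = -11*(-14)*2 = 154*2 = 308)
(4470 + w(16))/(-1057 + R) = (4470 + 1/(33 + 16))/(-1057 + 308) = (4470 + 1/49)/(-749) = (4470 + 1/49)*(-1/749) = (219031/49)*(-1/749) = -219031/36701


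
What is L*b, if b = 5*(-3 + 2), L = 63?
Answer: -315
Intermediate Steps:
b = -5 (b = 5*(-1) = -5)
L*b = 63*(-5) = -315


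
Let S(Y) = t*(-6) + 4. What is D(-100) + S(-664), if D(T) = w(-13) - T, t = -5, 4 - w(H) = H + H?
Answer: 164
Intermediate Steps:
w(H) = 4 - 2*H (w(H) = 4 - (H + H) = 4 - 2*H)
S(Y) = 34 (S(Y) = -5*(-6) + 4 = 30 + 4 = 34)
D(T) = 30 - T (D(T) = (4 - 2*(-13)) - T = (4 + 26) - T = 30 - T)
D(-100) + S(-664) = (30 - 1*(-100)) + 34 = (30 + 100) + 34 = 130 + 34 = 164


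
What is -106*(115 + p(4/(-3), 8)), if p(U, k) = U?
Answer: -36146/3 ≈ -12049.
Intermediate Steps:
-106*(115 + p(4/(-3), 8)) = -106*(115 + 4/(-3)) = -106*(115 + 4*(-⅓)) = -106*(115 - 4/3) = -106*341/3 = -36146/3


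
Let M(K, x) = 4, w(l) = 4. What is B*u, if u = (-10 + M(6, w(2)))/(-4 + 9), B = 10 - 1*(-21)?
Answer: -186/5 ≈ -37.200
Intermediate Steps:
B = 31 (B = 10 + 21 = 31)
u = -6/5 (u = (-10 + 4)/(-4 + 9) = -6/5 ≈ -1.2000)
B*u = 31*(-6/5) = -186/5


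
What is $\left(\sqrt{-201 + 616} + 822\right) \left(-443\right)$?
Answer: $-364146 - 443 \sqrt{415} \approx -3.7317 \cdot 10^{5}$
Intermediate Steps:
$\left(\sqrt{-201 + 616} + 822\right) \left(-443\right) = \left(\sqrt{415} + 822\right) \left(-443\right) = \left(822 + \sqrt{415}\right) \left(-443\right) = -364146 - 443 \sqrt{415}$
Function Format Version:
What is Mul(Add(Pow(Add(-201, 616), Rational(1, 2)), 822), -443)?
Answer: Add(-364146, Mul(-443, Pow(415, Rational(1, 2)))) ≈ -3.7317e+5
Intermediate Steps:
Mul(Add(Pow(Add(-201, 616), Rational(1, 2)), 822), -443) = Mul(Add(Pow(415, Rational(1, 2)), 822), -443) = Mul(Add(822, Pow(415, Rational(1, 2))), -443) = Add(-364146, Mul(-443, Pow(415, Rational(1, 2))))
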